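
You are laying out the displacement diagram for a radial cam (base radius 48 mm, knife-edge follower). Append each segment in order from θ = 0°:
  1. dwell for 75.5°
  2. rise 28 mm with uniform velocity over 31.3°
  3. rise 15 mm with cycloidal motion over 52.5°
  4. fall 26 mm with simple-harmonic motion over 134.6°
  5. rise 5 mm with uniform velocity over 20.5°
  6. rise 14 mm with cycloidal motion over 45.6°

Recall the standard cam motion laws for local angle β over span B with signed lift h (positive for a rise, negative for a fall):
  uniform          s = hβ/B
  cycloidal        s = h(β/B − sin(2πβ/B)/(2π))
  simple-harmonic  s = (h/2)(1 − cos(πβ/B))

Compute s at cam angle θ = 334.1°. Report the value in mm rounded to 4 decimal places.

seg 1 [0°–75.5°] dwell: s stays 0.0000
seg 2 [75.5°–106.8°] uniform, h=28: full span → s += 28 → s = 28.0000
seg 3 [106.8°–159.3°] cycloidal, h=15: full span → s += 15 → s = 43.0000
seg 4 [159.3°–293.9°] simple-harmonic, h=-26: full span → s += -26 → s = 17.0000
seg 5 [293.9°–314.4°] uniform, h=5: full span → s += 5 → s = 22.0000
seg 6 [314.4°–360°] cycloidal, h=14: θ=334.1° here. β=19.7, B=45.6. 14·(0.4320 − sin(2π·0.4320)/(2π)) = 5.1252 → s = 27.1252

27.1252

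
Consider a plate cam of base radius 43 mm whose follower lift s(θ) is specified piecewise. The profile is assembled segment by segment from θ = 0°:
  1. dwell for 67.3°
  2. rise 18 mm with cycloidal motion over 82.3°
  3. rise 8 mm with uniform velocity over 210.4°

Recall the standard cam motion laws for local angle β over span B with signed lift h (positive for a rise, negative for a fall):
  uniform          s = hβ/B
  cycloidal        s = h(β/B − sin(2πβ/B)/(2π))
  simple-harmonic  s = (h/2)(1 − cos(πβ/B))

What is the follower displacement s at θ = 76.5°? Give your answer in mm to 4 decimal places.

seg 1 [0°–67.3°] dwell: s stays 0.0000
seg 2 [67.3°–149.6°] cycloidal, h=18: θ=76.5° here. β=9.2, B=82.3. 18·(0.1118 − sin(2π·0.1118)/(2π)) = 0.1614 → s = 0.1614

0.1614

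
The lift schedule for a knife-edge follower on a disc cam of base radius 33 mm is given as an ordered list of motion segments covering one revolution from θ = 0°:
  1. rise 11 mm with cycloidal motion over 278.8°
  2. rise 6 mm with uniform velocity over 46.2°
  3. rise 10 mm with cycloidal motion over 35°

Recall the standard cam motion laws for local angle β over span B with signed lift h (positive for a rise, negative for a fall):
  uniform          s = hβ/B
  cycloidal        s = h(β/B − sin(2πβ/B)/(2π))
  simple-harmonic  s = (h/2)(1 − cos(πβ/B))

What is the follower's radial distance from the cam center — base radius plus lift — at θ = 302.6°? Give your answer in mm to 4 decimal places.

seg 1 [0°–278.8°] cycloidal, h=11: full span → s += 11 → s = 11.0000
seg 2 [278.8°–325°] uniform, h=6: θ=302.6° here. β=23.8, B=46.2. 6·23.8/46.2 = 3.0909 → s = 14.0909
radial distance = base radius + s = 33 + 14.0909 = 47.0909

47.0909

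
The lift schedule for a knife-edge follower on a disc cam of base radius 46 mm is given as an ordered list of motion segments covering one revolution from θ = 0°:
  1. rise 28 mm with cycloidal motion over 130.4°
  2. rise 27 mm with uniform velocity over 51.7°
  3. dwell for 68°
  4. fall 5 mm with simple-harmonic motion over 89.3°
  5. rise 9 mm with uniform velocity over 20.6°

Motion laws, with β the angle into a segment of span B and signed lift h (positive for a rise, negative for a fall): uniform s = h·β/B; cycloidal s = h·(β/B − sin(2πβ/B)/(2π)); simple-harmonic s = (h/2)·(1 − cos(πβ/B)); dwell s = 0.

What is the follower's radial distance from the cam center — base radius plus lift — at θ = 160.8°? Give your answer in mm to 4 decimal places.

seg 1 [0°–130.4°] cycloidal, h=28: full span → s += 28 → s = 28.0000
seg 2 [130.4°–182.1°] uniform, h=27: θ=160.8° here. β=30.4, B=51.7. 27·30.4/51.7 = 15.8762 → s = 43.8762
radial distance = base radius + s = 46 + 43.8762 = 89.8762

89.8762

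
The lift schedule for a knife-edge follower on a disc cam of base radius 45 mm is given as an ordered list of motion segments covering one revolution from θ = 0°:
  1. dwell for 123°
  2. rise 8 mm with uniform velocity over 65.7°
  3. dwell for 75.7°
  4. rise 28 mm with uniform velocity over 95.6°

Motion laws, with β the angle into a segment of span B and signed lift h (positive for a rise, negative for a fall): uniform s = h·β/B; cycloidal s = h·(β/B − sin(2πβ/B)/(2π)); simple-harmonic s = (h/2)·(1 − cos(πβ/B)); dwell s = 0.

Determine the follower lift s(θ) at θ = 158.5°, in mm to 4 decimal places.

seg 1 [0°–123°] dwell: s stays 0.0000
seg 2 [123°–188.7°] uniform, h=8: θ=158.5° here. β=35.5, B=65.7. 8·35.5/65.7 = 4.3227 → s = 4.3227

4.3227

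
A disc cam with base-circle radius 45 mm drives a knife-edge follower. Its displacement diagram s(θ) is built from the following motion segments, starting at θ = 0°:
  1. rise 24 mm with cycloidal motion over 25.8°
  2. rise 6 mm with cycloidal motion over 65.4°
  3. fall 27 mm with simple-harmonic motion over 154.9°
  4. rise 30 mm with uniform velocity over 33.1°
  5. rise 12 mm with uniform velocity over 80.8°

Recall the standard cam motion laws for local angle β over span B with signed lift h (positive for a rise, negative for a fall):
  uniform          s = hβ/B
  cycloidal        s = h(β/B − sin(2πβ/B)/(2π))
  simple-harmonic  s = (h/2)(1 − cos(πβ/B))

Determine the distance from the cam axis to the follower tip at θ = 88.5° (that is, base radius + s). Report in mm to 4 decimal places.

seg 1 [0°–25.8°] cycloidal, h=24: full span → s += 24 → s = 24.0000
seg 2 [25.8°–91.2°] cycloidal, h=6: θ=88.5° here. β=62.7, B=65.4. 6·(0.9587 − sin(2π·0.9587)/(2π)) = 5.9972 → s = 29.9972
radial distance = base radius + s = 45 + 29.9972 = 74.9972

74.9972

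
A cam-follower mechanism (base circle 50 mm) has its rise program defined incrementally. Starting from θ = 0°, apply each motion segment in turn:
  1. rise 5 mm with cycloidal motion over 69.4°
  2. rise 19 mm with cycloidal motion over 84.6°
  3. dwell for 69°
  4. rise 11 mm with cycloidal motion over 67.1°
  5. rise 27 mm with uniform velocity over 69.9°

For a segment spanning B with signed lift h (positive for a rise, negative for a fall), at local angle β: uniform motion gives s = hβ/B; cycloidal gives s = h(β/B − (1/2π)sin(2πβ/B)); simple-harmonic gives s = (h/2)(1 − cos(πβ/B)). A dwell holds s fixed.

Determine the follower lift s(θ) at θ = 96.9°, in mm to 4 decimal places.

seg 1 [0°–69.4°] cycloidal, h=5: full span → s += 5 → s = 5.0000
seg 2 [69.4°–154°] cycloidal, h=19: θ=96.9° here. β=27.5, B=84.6. 19·(0.3251 − sin(2π·0.3251)/(2π)) = 3.4823 → s = 8.4823

8.4823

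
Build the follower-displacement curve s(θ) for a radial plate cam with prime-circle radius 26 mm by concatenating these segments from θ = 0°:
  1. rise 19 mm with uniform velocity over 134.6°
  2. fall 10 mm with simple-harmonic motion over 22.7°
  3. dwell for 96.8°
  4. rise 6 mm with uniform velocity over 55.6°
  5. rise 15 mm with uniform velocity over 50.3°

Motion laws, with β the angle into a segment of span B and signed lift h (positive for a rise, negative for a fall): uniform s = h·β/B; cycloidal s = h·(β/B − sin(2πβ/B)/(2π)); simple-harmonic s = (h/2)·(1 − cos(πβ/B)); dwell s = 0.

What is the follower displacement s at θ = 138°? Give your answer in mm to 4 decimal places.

seg 1 [0°–134.6°] uniform, h=19: full span → s += 19 → s = 19.0000
seg 2 [134.6°–157.3°] simple-harmonic, h=-10: θ=138° here. β=3.4, B=22.7. -10/2·(1 − cos(π·0.1498)) = -0.5434 → s = 18.4566

18.4566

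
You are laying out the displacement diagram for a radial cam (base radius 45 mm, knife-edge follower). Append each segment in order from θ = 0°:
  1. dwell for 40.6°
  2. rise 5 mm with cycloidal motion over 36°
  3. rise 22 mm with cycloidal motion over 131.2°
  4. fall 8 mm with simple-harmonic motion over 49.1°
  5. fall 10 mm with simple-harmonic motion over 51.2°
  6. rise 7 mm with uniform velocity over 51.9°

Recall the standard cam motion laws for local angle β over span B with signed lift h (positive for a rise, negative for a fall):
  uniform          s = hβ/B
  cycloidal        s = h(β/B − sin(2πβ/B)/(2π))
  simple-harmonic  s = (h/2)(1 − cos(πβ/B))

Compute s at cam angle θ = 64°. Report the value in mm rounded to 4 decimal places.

seg 1 [0°–40.6°] dwell: s stays 0.0000
seg 2 [40.6°–76.6°] cycloidal, h=5: θ=64° here. β=23.4, B=36. 5·(0.6500 − sin(2π·0.6500)/(2π)) = 3.8938 → s = 3.8938

3.8938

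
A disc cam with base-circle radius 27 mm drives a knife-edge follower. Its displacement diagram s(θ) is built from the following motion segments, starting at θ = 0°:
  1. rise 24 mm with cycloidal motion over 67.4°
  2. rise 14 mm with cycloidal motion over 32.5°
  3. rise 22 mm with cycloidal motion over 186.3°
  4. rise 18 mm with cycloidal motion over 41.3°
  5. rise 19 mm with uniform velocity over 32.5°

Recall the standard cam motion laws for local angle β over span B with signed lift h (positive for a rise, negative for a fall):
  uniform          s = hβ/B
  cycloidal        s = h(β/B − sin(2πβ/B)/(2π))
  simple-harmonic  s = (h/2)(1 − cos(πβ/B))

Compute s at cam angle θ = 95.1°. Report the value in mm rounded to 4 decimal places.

seg 1 [0°–67.4°] cycloidal, h=24: full span → s += 24 → s = 24.0000
seg 2 [67.4°–99.9°] cycloidal, h=14: θ=95.1° here. β=27.7, B=32.5. 14·(0.8523 − sin(2π·0.8523)/(2π)) = 13.7158 → s = 37.7158

37.7158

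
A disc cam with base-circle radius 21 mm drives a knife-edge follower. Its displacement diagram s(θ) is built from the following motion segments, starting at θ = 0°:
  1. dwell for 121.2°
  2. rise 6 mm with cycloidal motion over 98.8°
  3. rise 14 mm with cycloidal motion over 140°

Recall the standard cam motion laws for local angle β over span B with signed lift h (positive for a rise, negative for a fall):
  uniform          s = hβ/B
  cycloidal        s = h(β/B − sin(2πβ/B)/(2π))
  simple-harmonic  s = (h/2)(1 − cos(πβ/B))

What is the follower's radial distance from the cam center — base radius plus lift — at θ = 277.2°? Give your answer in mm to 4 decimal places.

seg 1 [0°–121.2°] dwell: s stays 0.0000
seg 2 [121.2°–220°] cycloidal, h=6: full span → s += 6 → s = 6.0000
seg 3 [220°–360°] cycloidal, h=14: θ=277.2° here. β=57.2, B=140. 14·(0.4086 − sin(2π·0.4086)/(2π)) = 4.5092 → s = 10.5092
radial distance = base radius + s = 21 + 10.5092 = 31.5092

31.5092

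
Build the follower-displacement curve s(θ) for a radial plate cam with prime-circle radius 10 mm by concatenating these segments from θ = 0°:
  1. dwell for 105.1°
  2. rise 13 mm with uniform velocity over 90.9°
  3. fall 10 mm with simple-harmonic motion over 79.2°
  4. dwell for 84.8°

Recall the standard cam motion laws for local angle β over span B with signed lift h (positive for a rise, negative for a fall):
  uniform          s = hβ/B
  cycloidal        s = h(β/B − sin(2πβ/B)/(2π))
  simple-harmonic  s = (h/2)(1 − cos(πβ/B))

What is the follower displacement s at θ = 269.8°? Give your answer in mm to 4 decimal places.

seg 1 [0°–105.1°] dwell: s stays 0.0000
seg 2 [105.1°–196°] uniform, h=13: full span → s += 13 → s = 13.0000
seg 3 [196°–275.2°] simple-harmonic, h=-10: θ=269.8° here. β=73.8, B=79.2. -10/2·(1 − cos(π·0.9318)) = -9.8857 → s = 3.1143

3.1143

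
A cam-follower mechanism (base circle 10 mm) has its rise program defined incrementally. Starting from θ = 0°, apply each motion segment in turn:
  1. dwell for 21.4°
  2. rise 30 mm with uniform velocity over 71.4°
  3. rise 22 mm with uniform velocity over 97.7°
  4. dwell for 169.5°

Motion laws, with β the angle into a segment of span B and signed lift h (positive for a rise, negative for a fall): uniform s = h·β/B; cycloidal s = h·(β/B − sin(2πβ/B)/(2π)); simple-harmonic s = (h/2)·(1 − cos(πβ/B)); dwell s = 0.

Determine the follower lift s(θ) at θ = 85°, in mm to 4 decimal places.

seg 1 [0°–21.4°] dwell: s stays 0.0000
seg 2 [21.4°–92.8°] uniform, h=30: θ=85° here. β=63.6, B=71.4. 30·63.6/71.4 = 26.7227 → s = 26.7227

26.7227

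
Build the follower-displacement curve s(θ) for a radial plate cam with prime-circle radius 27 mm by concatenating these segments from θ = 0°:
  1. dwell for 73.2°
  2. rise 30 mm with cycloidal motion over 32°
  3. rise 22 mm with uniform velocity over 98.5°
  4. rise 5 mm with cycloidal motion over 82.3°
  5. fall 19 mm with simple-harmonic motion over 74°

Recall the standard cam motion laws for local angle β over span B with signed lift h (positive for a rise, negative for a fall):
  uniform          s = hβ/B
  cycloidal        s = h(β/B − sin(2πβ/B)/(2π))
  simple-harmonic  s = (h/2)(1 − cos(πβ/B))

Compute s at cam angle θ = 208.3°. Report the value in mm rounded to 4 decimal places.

seg 1 [0°–73.2°] dwell: s stays 0.0000
seg 2 [73.2°–105.2°] cycloidal, h=30: full span → s += 30 → s = 30.0000
seg 3 [105.2°–203.7°] uniform, h=22: full span → s += 22 → s = 52.0000
seg 4 [203.7°–286°] cycloidal, h=5: θ=208.3° here. β=4.6, B=82.3. 5·(0.0559 − sin(2π·0.0559)/(2π)) = 0.0057 → s = 52.0057

52.0057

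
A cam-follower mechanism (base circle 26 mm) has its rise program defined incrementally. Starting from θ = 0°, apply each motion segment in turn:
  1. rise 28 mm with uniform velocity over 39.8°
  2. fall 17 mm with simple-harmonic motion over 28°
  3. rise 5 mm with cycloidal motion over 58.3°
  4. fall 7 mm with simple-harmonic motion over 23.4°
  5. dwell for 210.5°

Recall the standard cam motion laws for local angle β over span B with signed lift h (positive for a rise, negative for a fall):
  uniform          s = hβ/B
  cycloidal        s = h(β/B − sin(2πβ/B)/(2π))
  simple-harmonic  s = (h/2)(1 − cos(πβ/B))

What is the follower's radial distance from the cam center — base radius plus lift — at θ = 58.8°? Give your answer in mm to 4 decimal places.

seg 1 [0°–39.8°] uniform, h=28: full span → s += 28 → s = 28.0000
seg 2 [39.8°–67.8°] simple-harmonic, h=-17: θ=58.8° here. β=19, B=28. -17/2·(1 − cos(π·0.6786)) = -13.0223 → s = 14.9777
radial distance = base radius + s = 26 + 14.9777 = 40.9777

40.9777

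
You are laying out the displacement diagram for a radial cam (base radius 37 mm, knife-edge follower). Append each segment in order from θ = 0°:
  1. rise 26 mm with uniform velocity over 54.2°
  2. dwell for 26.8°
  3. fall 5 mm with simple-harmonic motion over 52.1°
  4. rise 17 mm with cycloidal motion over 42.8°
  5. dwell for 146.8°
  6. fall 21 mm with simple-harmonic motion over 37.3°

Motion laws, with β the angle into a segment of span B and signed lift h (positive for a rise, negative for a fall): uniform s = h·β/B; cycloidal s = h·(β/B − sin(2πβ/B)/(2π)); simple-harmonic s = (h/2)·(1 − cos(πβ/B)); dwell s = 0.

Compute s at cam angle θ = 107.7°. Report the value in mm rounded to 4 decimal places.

seg 1 [0°–54.2°] uniform, h=26: full span → s += 26 → s = 26.0000
seg 2 [54.2°–81°] dwell: s stays 26.0000
seg 3 [81°–133.1°] simple-harmonic, h=-5: θ=107.7° here. β=26.7, B=52.1. -5/2·(1 − cos(π·0.5125)) = -2.5980 → s = 23.4020

23.4020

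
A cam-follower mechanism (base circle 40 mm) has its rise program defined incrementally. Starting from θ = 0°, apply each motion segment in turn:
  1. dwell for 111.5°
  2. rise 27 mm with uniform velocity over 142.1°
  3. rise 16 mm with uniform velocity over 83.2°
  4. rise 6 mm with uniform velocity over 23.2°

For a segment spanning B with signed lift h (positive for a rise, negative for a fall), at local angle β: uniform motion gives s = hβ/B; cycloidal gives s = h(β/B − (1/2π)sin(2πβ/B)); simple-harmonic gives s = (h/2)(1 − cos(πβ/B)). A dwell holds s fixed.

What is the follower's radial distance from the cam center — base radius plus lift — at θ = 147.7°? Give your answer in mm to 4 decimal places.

seg 1 [0°–111.5°] dwell: s stays 0.0000
seg 2 [111.5°–253.6°] uniform, h=27: θ=147.7° here. β=36.2, B=142.1. 27·36.2/142.1 = 6.8783 → s = 6.8783
radial distance = base radius + s = 40 + 6.8783 = 46.8783

46.8783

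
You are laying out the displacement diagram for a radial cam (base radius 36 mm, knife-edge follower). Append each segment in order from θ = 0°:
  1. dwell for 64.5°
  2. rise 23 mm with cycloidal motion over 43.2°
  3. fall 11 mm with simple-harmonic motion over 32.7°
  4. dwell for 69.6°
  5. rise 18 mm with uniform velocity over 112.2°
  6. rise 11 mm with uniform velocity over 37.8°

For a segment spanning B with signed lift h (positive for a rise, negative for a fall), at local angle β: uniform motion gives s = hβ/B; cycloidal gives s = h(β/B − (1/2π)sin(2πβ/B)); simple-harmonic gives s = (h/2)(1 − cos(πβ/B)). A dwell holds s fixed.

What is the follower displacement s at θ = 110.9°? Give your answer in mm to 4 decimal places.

seg 1 [0°–64.5°] dwell: s stays 0.0000
seg 2 [64.5°–107.7°] cycloidal, h=23: full span → s += 23 → s = 23.0000
seg 3 [107.7°–140.4°] simple-harmonic, h=-11: θ=110.9° here. β=3.2, B=32.7. -11/2·(1 − cos(π·0.0979)) = -0.2579 → s = 22.7421

22.7421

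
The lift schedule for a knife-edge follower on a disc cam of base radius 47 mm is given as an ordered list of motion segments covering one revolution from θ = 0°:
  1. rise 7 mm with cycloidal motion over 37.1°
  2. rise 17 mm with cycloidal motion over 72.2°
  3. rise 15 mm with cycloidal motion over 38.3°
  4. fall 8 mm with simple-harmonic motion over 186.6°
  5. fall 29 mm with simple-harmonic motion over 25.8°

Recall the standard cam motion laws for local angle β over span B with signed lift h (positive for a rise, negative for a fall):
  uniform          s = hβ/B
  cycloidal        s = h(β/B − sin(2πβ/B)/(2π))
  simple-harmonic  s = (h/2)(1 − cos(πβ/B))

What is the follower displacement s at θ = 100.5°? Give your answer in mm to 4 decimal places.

seg 1 [0°–37.1°] cycloidal, h=7: full span → s += 7 → s = 7.0000
seg 2 [37.1°–109.3°] cycloidal, h=17: θ=100.5° here. β=63.4, B=72.2. 17·(0.8781 − sin(2π·0.8781)/(2π)) = 16.8033 → s = 23.8033

23.8033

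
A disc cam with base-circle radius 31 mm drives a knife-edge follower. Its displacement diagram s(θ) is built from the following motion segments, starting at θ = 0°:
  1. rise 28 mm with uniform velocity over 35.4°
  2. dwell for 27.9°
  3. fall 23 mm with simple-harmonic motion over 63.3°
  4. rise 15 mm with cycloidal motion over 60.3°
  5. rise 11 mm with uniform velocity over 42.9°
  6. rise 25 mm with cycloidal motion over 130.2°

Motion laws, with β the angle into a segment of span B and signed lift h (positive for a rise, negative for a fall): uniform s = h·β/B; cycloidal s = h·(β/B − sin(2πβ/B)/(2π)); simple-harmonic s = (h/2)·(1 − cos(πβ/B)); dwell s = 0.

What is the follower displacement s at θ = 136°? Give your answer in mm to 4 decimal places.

seg 1 [0°–35.4°] uniform, h=28: full span → s += 28 → s = 28.0000
seg 2 [35.4°–63.3°] dwell: s stays 28.0000
seg 3 [63.3°–126.6°] simple-harmonic, h=-23: full span → s += -23 → s = 5.0000
seg 4 [126.6°–186.9°] cycloidal, h=15: θ=136° here. β=9.4, B=60.3. 15·(0.1559 − sin(2π·0.1559)/(2π)) = 0.3563 → s = 5.3563

5.3563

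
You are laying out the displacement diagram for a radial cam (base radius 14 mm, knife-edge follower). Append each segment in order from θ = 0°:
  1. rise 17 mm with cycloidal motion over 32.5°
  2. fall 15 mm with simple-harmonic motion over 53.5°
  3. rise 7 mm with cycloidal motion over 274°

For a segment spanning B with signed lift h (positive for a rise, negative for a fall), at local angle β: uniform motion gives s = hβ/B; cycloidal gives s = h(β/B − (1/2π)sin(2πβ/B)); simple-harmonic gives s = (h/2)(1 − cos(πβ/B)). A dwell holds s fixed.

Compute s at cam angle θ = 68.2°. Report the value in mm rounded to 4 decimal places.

seg 1 [0°–32.5°] cycloidal, h=17: full span → s += 17 → s = 17.0000
seg 2 [32.5°–86°] simple-harmonic, h=-15: θ=68.2° here. β=35.7, B=53.5. -15/2·(1 − cos(π·0.6673)) = -11.2627 → s = 5.7373

5.7373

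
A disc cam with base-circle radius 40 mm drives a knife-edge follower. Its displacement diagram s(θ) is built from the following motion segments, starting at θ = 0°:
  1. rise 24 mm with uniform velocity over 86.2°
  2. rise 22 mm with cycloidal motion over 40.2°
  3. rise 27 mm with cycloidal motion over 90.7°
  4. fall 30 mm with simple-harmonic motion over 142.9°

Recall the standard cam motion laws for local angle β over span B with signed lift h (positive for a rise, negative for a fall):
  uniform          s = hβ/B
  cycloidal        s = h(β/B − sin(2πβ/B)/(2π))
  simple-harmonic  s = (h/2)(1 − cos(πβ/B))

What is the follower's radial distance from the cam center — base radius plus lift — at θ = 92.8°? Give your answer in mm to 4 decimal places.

seg 1 [0°–86.2°] uniform, h=24: full span → s += 24 → s = 24.0000
seg 2 [86.2°–126.4°] cycloidal, h=22: θ=92.8° here. β=6.6, B=40.2. 22·(0.1642 − sin(2π·0.1642)/(2π)) = 0.6074 → s = 24.6074
radial distance = base radius + s = 40 + 24.6074 = 64.6074

64.6074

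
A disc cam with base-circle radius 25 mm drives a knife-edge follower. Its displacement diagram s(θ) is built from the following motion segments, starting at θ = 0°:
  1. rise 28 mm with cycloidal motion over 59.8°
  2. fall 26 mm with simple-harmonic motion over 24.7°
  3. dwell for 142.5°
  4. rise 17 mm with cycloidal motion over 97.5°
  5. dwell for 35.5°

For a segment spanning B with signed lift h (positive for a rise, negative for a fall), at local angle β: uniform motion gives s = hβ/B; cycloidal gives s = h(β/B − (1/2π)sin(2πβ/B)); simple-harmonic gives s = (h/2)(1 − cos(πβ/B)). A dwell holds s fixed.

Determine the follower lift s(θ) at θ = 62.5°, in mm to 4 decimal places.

seg 1 [0°–59.8°] cycloidal, h=28: full span → s += 28 → s = 28.0000
seg 2 [59.8°–84.5°] simple-harmonic, h=-26: θ=62.5° here. β=2.7, B=24.7. -26/2·(1 − cos(π·0.1093)) = -0.7591 → s = 27.2409

27.2409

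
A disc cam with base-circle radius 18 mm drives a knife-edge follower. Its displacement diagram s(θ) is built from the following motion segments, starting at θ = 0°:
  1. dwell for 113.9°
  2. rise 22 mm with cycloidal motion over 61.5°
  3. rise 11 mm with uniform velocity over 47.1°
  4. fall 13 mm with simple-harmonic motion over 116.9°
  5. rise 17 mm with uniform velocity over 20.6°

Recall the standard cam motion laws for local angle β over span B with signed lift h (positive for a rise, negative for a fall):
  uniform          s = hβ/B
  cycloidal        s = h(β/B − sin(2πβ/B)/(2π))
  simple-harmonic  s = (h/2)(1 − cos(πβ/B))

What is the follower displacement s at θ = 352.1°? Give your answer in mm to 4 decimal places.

seg 1 [0°–113.9°] dwell: s stays 0.0000
seg 2 [113.9°–175.4°] cycloidal, h=22: full span → s += 22 → s = 22.0000
seg 3 [175.4°–222.5°] uniform, h=11: full span → s += 11 → s = 33.0000
seg 4 [222.5°–339.4°] simple-harmonic, h=-13: full span → s += -13 → s = 20.0000
seg 5 [339.4°–360°] uniform, h=17: θ=352.1° here. β=12.7, B=20.6. 17·12.7/20.6 = 10.4806 → s = 30.4806

30.4806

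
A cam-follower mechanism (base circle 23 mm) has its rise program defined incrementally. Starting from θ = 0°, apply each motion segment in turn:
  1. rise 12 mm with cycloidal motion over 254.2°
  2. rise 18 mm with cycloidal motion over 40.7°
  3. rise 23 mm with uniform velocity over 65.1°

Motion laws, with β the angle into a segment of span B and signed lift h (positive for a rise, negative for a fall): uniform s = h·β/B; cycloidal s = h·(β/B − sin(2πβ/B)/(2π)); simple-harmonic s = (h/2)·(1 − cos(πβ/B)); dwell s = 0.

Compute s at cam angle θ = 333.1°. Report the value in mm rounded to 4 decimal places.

seg 1 [0°–254.2°] cycloidal, h=12: full span → s += 12 → s = 12.0000
seg 2 [254.2°–294.9°] cycloidal, h=18: full span → s += 18 → s = 30.0000
seg 3 [294.9°–360°] uniform, h=23: θ=333.1° here. β=38.2, B=65.1. 23·38.2/65.1 = 13.4962 → s = 43.4962

43.4962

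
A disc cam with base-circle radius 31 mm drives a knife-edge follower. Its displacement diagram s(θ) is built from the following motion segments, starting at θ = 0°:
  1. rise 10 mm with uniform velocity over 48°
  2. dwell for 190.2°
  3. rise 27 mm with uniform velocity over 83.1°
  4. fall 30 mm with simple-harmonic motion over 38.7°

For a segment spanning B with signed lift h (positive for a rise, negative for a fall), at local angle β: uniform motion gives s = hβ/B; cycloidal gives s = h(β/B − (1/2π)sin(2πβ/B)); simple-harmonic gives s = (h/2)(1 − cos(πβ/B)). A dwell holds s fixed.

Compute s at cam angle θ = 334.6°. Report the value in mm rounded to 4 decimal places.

seg 1 [0°–48°] uniform, h=10: full span → s += 10 → s = 10.0000
seg 2 [48°–238.2°] dwell: s stays 10.0000
seg 3 [238.2°–321.3°] uniform, h=27: full span → s += 27 → s = 37.0000
seg 4 [321.3°–360°] simple-harmonic, h=-30: θ=334.6° here. β=13.3, B=38.7. -30/2·(1 − cos(π·0.3437)) = -7.9257 → s = 29.0743

29.0743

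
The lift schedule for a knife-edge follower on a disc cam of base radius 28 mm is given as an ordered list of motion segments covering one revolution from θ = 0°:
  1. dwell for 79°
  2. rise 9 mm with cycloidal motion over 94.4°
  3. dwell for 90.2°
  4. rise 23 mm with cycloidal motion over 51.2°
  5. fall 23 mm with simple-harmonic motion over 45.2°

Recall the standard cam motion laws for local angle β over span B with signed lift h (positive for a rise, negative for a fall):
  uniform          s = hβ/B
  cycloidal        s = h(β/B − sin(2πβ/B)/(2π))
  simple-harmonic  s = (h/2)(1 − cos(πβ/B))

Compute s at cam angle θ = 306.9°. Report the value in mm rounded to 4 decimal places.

seg 1 [0°–79°] dwell: s stays 0.0000
seg 2 [79°–173.4°] cycloidal, h=9: full span → s += 9 → s = 9.0000
seg 3 [173.4°–263.6°] dwell: s stays 9.0000
seg 4 [263.6°–314.8°] cycloidal, h=23: θ=306.9° here. β=43.3, B=51.2. 23·(0.8457 − sin(2π·0.8457)/(2π)) = 22.4696 → s = 31.4696

31.4696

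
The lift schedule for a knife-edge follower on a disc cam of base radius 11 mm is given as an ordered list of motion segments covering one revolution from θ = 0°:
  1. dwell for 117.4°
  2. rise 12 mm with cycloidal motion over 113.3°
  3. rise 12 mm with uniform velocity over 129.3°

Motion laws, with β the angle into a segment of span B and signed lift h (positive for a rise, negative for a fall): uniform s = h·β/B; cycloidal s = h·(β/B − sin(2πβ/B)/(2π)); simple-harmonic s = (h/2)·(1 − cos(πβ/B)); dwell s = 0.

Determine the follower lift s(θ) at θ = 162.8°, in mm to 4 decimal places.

seg 1 [0°–117.4°] dwell: s stays 0.0000
seg 2 [117.4°–230.7°] cycloidal, h=12: θ=162.8° here. β=45.4, B=113.3. 12·(0.4007 − sin(2π·0.4007)/(2π)) = 3.6928 → s = 3.6928

3.6928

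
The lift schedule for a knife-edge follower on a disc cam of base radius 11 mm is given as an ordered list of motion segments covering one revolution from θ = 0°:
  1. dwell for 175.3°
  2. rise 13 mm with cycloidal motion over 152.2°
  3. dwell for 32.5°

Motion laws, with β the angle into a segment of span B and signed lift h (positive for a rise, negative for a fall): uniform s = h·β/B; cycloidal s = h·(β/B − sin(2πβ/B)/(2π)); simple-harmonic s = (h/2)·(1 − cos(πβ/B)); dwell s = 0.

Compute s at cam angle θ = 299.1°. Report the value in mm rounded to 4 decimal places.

seg 1 [0°–175.3°] dwell: s stays 0.0000
seg 2 [175.3°–327.5°] cycloidal, h=13: θ=299.1° here. β=123.8, B=152.2. 13·(0.8134 − sin(2π·0.8134)/(2π)) = 12.4812 → s = 12.4812

12.4812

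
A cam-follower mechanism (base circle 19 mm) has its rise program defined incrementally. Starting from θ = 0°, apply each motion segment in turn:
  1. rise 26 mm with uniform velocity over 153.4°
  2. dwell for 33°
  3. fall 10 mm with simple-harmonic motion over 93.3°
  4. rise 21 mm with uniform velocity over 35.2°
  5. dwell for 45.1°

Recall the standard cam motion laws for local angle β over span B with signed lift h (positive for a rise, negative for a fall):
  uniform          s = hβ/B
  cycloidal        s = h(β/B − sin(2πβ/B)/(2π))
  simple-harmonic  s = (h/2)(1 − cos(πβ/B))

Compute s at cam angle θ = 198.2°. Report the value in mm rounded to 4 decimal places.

seg 1 [0°–153.4°] uniform, h=26: full span → s += 26 → s = 26.0000
seg 2 [153.4°–186.4°] dwell: s stays 26.0000
seg 3 [186.4°–279.7°] simple-harmonic, h=-10: θ=198.2° here. β=11.8, B=93.3. -10/2·(1 − cos(π·0.1265)) = -0.3895 → s = 25.6105

25.6105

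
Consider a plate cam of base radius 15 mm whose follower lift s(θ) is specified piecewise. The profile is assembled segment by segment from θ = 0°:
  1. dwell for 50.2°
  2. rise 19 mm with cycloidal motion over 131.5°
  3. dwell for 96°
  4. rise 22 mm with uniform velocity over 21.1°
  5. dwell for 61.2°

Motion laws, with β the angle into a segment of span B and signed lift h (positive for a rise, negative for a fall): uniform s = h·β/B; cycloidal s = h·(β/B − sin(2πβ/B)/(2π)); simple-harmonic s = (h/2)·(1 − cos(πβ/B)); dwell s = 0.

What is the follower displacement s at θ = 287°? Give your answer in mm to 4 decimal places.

seg 1 [0°–50.2°] dwell: s stays 0.0000
seg 2 [50.2°–181.7°] cycloidal, h=19: full span → s += 19 → s = 19.0000
seg 3 [181.7°–277.7°] dwell: s stays 19.0000
seg 4 [277.7°–298.8°] uniform, h=22: θ=287° here. β=9.3, B=21.1. 22·9.3/21.1 = 9.6967 → s = 28.6967

28.6967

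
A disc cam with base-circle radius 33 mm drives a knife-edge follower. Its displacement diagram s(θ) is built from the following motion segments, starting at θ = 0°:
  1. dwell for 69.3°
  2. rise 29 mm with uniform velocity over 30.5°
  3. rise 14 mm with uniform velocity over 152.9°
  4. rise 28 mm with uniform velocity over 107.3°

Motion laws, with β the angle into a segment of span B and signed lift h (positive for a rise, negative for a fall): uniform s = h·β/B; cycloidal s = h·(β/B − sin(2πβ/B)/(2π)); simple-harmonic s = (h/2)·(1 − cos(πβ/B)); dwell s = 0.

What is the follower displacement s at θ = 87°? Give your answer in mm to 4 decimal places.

seg 1 [0°–69.3°] dwell: s stays 0.0000
seg 2 [69.3°–99.8°] uniform, h=29: θ=87° here. β=17.7, B=30.5. 29·17.7/30.5 = 16.8295 → s = 16.8295

16.8295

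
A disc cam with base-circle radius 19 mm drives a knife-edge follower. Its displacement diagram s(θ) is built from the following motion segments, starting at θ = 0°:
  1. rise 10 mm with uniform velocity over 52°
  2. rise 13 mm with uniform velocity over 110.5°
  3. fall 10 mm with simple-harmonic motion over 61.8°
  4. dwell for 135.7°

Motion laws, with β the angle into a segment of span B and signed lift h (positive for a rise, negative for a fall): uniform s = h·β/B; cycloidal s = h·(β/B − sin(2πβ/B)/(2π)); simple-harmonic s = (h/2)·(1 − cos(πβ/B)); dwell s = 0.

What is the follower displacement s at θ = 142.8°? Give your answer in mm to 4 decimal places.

seg 1 [0°–52°] uniform, h=10: full span → s += 10 → s = 10.0000
seg 2 [52°–162.5°] uniform, h=13: θ=142.8° here. β=90.8, B=110.5. 13·90.8/110.5 = 10.6824 → s = 20.6824

20.6824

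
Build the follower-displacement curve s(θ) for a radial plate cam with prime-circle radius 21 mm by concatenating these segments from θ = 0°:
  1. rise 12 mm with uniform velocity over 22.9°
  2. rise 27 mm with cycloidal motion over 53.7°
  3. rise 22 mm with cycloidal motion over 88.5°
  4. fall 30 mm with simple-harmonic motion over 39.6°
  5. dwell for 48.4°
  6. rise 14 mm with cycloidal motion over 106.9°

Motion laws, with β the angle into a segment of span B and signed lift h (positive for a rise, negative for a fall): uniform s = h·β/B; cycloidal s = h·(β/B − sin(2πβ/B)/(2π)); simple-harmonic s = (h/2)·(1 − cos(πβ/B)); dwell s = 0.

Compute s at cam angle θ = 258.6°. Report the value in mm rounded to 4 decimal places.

seg 1 [0°–22.9°] uniform, h=12: full span → s += 12 → s = 12.0000
seg 2 [22.9°–76.6°] cycloidal, h=27: full span → s += 27 → s = 39.0000
seg 3 [76.6°–165.1°] cycloidal, h=22: full span → s += 22 → s = 61.0000
seg 4 [165.1°–204.7°] simple-harmonic, h=-30: full span → s += -30 → s = 31.0000
seg 5 [204.7°–253.1°] dwell: s stays 31.0000
seg 6 [253.1°–360°] cycloidal, h=14: θ=258.6° here. β=5.5, B=106.9. 14·(0.0514 − sin(2π·0.0514)/(2π)) = 0.0125 → s = 31.0125

31.0125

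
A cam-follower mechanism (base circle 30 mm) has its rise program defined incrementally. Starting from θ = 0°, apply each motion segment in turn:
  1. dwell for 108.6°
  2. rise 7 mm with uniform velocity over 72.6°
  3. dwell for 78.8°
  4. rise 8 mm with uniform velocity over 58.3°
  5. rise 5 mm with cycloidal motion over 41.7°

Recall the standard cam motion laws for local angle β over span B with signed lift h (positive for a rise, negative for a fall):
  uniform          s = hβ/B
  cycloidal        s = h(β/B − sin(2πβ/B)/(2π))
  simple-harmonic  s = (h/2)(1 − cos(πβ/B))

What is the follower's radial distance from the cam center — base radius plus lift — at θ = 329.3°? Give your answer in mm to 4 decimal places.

seg 1 [0°–108.6°] dwell: s stays 0.0000
seg 2 [108.6°–181.2°] uniform, h=7: full span → s += 7 → s = 7.0000
seg 3 [181.2°–260°] dwell: s stays 7.0000
seg 4 [260°–318.3°] uniform, h=8: full span → s += 8 → s = 15.0000
seg 5 [318.3°–360°] cycloidal, h=5: θ=329.3° here. β=11, B=41.7. 5·(0.2638 − sin(2π·0.2638)/(2π)) = 0.5262 → s = 15.5262
radial distance = base radius + s = 30 + 15.5262 = 45.5262

45.5262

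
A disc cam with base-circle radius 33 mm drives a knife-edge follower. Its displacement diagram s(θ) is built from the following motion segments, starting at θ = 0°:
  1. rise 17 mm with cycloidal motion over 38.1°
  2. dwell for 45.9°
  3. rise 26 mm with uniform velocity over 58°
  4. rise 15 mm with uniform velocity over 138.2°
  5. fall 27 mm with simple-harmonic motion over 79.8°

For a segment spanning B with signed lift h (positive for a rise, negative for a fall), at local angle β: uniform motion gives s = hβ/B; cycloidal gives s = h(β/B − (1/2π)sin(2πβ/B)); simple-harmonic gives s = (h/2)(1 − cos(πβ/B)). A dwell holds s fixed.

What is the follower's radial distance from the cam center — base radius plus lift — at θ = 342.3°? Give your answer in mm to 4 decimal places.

seg 1 [0°–38.1°] cycloidal, h=17: full span → s += 17 → s = 17.0000
seg 2 [38.1°–84°] dwell: s stays 17.0000
seg 3 [84°–142°] uniform, h=26: full span → s += 26 → s = 43.0000
seg 4 [142°–280.2°] uniform, h=15: full span → s += 15 → s = 58.0000
seg 5 [280.2°–360°] simple-harmonic, h=-27: θ=342.3° here. β=62.1, B=79.8. -27/2·(1 − cos(π·0.7782)) = -23.8530 → s = 34.1470
radial distance = base radius + s = 33 + 34.1470 = 67.1470

67.1470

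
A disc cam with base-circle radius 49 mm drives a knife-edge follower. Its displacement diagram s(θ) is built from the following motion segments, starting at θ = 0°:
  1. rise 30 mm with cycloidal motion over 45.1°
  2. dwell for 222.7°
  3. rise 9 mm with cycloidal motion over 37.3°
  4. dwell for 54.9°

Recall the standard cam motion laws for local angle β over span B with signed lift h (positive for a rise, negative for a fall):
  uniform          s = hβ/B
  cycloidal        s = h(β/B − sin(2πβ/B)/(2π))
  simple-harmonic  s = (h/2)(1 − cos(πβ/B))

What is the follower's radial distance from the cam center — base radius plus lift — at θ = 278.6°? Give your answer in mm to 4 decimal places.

seg 1 [0°–45.1°] cycloidal, h=30: full span → s += 30 → s = 30.0000
seg 2 [45.1°–267.8°] dwell: s stays 30.0000
seg 3 [267.8°–305.1°] cycloidal, h=9: θ=278.6° here. β=10.8, B=37.3. 9·(0.2895 − sin(2π·0.2895)/(2π)) = 1.2175 → s = 31.2175
radial distance = base radius + s = 49 + 31.2175 = 80.2175

80.2175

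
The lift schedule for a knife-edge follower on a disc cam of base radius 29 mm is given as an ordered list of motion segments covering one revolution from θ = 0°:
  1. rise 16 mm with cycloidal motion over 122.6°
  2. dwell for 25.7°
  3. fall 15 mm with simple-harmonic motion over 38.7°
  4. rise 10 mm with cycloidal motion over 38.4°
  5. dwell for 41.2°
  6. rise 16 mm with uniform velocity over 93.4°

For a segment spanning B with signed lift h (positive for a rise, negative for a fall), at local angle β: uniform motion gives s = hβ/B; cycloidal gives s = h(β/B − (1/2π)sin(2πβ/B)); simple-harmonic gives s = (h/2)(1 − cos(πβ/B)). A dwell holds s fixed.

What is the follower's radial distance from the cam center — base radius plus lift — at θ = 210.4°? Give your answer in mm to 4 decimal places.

seg 1 [0°–122.6°] cycloidal, h=16: full span → s += 16 → s = 16.0000
seg 2 [122.6°–148.3°] dwell: s stays 16.0000
seg 3 [148.3°–187°] simple-harmonic, h=-15: full span → s += -15 → s = 1.0000
seg 4 [187°–225.4°] cycloidal, h=10: θ=210.4° here. β=23.4, B=38.4. 10·(0.6094 − sin(2π·0.6094)/(2π)) = 7.1034 → s = 8.1034
radial distance = base radius + s = 29 + 8.1034 = 37.1034

37.1034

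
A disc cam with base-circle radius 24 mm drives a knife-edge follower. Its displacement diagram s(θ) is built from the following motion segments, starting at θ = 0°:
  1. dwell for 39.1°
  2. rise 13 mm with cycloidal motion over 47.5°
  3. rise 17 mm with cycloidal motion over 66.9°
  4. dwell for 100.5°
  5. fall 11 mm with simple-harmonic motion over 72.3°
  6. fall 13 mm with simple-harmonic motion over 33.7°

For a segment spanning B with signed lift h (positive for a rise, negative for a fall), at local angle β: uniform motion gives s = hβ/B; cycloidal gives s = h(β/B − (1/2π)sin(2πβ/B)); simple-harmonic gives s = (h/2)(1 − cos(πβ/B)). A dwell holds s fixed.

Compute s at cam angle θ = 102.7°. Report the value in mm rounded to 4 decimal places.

seg 1 [0°–39.1°] dwell: s stays 0.0000
seg 2 [39.1°–86.6°] cycloidal, h=13: full span → s += 13 → s = 13.0000
seg 3 [86.6°–153.5°] cycloidal, h=17: θ=102.7° here. β=16.1, B=66.9. 17·(0.2407 − sin(2π·0.2407)/(2π)) = 1.3902 → s = 14.3902

14.3902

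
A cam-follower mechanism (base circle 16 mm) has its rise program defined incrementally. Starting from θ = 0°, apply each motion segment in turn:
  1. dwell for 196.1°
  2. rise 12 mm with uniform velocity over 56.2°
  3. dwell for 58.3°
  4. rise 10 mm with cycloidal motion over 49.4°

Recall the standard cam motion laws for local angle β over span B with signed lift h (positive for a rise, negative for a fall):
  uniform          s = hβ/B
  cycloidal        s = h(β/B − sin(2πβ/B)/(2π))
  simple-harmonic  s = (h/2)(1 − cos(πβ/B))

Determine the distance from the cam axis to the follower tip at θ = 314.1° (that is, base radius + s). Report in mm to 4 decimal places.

seg 1 [0°–196.1°] dwell: s stays 0.0000
seg 2 [196.1°–252.3°] uniform, h=12: full span → s += 12 → s = 12.0000
seg 3 [252.3°–310.6°] dwell: s stays 12.0000
seg 4 [310.6°–360°] cycloidal, h=10: θ=314.1° here. β=3.5, B=49.4. 10·(0.0709 − sin(2π·0.0709)/(2π)) = 0.0232 → s = 12.0232
radial distance = base radius + s = 16 + 12.0232 = 28.0232

28.0232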